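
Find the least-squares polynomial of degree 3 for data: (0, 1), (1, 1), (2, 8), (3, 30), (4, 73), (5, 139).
76/63 + (-638/189)x + (209/126)x² + (49/54)x³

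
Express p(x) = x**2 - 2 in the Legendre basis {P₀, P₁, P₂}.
(-5/3)P₀ + (2/3)P₂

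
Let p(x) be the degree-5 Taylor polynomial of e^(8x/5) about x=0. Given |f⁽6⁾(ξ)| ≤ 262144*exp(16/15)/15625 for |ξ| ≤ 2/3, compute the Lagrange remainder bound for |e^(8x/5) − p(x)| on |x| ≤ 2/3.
1048576*exp(16/15)/512578125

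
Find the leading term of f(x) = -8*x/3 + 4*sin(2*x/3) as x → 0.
-16*x**3/81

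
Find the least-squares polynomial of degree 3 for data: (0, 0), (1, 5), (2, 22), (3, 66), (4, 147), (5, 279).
1/14 + (191/84)x + (2/7)x² + (25/12)x³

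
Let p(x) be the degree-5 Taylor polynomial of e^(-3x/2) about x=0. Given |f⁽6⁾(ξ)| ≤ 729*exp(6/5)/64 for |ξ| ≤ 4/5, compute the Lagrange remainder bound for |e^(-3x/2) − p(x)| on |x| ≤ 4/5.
324*exp(6/5)/78125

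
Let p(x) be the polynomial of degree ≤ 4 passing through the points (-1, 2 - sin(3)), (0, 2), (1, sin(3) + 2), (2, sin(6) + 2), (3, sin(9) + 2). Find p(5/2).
35*sin(6)/32 - 65*sin(3)/128 + 35*sin(9)/128 + 2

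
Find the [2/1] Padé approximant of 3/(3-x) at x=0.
1/(1 - x/3)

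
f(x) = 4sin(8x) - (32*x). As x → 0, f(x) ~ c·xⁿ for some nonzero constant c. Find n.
3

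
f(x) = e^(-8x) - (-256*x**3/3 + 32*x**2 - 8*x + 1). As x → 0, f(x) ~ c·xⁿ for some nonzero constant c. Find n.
4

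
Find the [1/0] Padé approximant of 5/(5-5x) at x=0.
x + 1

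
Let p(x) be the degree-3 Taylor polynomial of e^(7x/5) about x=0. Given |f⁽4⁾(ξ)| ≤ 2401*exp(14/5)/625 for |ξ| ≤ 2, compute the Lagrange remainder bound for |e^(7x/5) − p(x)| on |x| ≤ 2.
4802*exp(14/5)/1875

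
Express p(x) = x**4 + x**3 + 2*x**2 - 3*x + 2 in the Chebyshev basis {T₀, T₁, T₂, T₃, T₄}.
(27/8)T₀ + (-9/4)T₁ + (3/2)T₂ + (1/4)T₃ + (1/8)T₄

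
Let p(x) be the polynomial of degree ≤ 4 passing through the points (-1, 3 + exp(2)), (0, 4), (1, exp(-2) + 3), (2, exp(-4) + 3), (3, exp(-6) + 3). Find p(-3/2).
(-36*exp(6) - 180*exp(2) + 35 + 378*exp(4) + 315*exp(8))*exp(-6)/128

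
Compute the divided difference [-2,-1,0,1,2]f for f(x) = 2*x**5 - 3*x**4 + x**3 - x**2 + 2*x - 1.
-3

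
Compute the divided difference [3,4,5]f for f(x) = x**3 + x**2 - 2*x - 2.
13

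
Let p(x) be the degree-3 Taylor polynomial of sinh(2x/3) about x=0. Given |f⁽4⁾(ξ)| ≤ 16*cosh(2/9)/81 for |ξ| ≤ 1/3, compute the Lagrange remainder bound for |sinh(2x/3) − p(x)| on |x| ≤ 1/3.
2*cosh(2/9)/19683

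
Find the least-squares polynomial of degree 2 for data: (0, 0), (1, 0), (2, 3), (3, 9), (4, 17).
-3/35 + (-79/70)x + (19/14)x²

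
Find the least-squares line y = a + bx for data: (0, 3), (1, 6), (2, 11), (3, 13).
a = 3, b = 7/2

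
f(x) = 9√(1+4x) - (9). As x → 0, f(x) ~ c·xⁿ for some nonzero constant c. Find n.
1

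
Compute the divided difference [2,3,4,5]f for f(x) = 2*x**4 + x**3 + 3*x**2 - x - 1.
29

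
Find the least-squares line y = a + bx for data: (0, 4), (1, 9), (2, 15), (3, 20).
a = 39/10, b = 27/5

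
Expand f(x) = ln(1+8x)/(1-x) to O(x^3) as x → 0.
8*x - 24*x**2 + O(x**3)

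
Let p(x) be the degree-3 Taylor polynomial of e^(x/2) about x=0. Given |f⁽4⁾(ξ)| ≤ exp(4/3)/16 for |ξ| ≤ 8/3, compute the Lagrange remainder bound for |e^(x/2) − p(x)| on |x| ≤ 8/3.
32*exp(4/3)/243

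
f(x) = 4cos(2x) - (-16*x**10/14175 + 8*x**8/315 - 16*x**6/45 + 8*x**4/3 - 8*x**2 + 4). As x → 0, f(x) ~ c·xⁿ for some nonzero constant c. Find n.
12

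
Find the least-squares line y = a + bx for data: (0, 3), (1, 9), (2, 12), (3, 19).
a = 31/10, b = 51/10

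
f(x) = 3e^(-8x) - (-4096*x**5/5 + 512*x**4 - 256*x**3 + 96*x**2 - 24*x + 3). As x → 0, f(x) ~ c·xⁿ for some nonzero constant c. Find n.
6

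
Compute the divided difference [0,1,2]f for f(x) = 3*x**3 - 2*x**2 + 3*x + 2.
7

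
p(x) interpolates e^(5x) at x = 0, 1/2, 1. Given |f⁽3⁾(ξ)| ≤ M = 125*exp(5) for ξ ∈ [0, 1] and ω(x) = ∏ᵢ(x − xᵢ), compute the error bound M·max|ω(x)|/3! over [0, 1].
125*sqrt(3)*exp(5)/216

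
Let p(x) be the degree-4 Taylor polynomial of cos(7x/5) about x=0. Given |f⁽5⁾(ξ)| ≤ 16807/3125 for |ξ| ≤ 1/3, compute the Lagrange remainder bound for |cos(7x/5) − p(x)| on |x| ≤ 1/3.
16807/91125000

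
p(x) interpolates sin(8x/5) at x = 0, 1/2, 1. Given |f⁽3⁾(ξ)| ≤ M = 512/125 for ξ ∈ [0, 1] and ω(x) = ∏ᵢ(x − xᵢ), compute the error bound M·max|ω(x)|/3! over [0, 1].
64*sqrt(3)/3375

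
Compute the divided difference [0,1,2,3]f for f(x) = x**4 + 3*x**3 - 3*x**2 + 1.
9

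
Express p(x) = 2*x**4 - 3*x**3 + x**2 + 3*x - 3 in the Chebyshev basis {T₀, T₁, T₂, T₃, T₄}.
(-7/4)T₀ + (3/4)T₁ + (3/2)T₂ + (-3/4)T₃ + (1/4)T₄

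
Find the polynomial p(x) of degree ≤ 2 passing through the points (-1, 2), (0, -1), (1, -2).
x**2 - 2*x - 1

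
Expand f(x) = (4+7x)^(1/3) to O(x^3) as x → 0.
2**(2/3) + 7*2**(2/3)*x/12 - 49*2**(2/3)*x**2/144 + O(x**3)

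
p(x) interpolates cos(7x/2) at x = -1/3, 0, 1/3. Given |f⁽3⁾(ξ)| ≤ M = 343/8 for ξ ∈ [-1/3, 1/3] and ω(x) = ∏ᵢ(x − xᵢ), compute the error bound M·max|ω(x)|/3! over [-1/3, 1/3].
343*sqrt(3)/5832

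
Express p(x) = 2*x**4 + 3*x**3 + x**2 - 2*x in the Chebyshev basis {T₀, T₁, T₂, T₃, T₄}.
(5/4)T₀ + (1/4)T₁ + (3/2)T₂ + (3/4)T₃ + (1/4)T₄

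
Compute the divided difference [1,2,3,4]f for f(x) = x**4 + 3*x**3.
13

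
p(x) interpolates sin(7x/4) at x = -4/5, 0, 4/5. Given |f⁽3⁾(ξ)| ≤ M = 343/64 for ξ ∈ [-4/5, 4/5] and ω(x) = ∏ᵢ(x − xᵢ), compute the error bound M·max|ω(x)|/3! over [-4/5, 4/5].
343*sqrt(3)/3375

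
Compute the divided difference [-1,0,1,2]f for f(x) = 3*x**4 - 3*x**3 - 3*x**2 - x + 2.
3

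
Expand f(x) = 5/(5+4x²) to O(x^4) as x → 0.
1 - 4*x**2/5 + O(x**4)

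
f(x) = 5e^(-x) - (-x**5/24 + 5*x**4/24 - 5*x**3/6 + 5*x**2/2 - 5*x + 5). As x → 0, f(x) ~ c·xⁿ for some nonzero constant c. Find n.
6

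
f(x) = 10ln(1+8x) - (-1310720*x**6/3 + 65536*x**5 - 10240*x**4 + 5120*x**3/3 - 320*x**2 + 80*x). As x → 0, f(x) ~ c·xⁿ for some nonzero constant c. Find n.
7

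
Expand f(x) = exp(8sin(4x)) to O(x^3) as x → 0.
1 + 32*x + 512*x**2 + O(x**3)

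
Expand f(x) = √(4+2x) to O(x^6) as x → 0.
2 + x/2 - x**2/16 + x**3/64 - 5*x**4/1024 + 7*x**5/4096 + O(x**6)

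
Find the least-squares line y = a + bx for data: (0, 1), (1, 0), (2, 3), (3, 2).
a = 3/5, b = 3/5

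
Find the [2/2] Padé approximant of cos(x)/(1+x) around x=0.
(-7*x**2/12 + x/6 + 1)/(x**2/12 + 7*x/6 + 1)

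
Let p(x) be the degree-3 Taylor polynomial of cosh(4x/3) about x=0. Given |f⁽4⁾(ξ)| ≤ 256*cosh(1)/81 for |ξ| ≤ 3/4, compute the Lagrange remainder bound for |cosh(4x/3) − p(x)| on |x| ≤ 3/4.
cosh(1)/24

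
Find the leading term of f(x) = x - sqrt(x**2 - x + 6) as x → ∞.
1/2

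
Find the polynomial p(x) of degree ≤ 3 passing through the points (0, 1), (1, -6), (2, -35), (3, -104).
-3*x**3 - 2*x**2 - 2*x + 1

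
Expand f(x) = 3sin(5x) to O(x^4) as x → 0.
15*x - 125*x**3/2 + O(x**4)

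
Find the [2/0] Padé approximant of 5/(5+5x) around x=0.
x**2 - x + 1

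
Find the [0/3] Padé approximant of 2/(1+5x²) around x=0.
2/(5*x**2 + 1)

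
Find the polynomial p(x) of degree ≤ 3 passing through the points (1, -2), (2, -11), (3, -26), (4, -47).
1 - 3*x**2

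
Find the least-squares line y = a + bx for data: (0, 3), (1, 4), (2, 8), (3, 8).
a = 29/10, b = 19/10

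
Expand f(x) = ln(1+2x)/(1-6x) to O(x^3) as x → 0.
2*x + 10*x**2 + O(x**3)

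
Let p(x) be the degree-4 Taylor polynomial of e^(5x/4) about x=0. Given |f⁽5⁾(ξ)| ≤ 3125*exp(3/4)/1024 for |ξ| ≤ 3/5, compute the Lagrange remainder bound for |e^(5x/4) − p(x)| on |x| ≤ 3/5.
81*exp(3/4)/40960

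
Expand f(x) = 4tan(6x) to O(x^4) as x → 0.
24*x + 288*x**3 + O(x**4)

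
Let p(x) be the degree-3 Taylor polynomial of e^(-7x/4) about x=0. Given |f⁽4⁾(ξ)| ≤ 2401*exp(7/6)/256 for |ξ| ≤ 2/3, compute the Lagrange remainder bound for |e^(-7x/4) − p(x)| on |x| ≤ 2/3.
2401*exp(7/6)/31104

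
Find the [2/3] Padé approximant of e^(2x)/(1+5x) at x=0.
(106*x**2/305 + 309*x/305 + 1)/(1468*x**3/915 - 1407*x**2/305 + 1224*x/305 + 1)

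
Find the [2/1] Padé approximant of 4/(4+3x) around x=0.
1/(3*x/4 + 1)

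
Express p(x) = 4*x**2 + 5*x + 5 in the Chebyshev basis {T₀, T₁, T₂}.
(7)T₀ + (5)T₁ + (2)T₂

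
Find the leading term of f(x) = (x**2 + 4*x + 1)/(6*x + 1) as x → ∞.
x/6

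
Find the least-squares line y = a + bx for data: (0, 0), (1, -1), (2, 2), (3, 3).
a = -4/5, b = 6/5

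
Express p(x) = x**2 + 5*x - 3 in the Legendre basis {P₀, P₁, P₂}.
(-8/3)P₀ + (5)P₁ + (2/3)P₂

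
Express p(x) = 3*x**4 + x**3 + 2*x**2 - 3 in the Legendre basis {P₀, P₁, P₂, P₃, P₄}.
(-26/15)P₀ + (3/5)P₁ + (64/21)P₂ + (2/5)P₃ + (24/35)P₄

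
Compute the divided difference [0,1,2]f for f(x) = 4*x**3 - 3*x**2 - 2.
9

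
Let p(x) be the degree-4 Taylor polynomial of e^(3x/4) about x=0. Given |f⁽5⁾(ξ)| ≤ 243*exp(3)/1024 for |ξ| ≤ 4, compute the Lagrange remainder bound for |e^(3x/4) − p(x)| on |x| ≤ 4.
81*exp(3)/40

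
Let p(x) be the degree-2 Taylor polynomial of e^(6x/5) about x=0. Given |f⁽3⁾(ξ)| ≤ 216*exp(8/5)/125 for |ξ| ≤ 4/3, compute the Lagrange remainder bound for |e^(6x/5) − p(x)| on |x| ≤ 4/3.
256*exp(8/5)/375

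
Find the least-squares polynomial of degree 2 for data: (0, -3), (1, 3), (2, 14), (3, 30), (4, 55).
-93/35 + (141/70)x + (43/14)x²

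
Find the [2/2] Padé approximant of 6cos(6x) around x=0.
(6 - 90*x**2)/(3*x**2 + 1)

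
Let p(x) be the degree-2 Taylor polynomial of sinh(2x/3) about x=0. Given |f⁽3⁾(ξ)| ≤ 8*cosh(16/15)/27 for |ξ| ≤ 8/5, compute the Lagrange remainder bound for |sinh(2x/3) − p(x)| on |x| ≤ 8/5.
2048*cosh(16/15)/10125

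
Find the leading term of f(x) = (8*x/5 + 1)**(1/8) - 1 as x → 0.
x/5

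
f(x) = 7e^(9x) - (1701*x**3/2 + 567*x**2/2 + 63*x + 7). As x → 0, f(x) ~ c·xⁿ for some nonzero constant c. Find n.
4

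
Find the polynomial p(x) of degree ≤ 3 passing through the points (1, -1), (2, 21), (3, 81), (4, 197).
3*x**3 + x**2 - 2*x - 3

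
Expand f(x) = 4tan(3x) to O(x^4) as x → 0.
12*x + 36*x**3 + O(x**4)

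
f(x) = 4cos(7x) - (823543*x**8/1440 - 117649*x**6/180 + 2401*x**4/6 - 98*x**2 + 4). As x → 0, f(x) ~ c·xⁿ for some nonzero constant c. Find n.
10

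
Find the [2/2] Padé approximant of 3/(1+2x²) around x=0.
3/(2*x**2 + 1)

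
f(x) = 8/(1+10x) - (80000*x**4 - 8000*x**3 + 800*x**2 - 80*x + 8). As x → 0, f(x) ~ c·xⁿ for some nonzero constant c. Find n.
5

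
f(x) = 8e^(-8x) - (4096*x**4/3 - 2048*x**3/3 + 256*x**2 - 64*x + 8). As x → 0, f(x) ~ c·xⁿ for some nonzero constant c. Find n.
5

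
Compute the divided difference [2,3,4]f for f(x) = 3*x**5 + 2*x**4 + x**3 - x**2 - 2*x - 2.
973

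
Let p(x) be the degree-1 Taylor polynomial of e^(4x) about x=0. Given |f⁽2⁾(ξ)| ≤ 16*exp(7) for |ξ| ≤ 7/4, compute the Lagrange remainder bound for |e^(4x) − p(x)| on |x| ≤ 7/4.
49*exp(7)/2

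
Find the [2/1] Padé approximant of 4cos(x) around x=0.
4 - 2*x**2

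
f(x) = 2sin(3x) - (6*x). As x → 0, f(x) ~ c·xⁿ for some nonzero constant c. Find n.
3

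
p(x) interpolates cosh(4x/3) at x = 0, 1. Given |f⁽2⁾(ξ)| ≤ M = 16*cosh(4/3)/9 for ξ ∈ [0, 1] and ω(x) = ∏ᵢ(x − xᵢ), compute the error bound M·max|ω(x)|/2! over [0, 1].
2*cosh(4/3)/9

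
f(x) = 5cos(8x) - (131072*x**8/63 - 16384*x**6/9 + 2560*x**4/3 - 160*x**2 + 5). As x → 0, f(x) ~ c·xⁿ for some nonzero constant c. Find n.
10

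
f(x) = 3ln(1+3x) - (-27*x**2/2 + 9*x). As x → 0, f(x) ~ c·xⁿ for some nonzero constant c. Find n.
3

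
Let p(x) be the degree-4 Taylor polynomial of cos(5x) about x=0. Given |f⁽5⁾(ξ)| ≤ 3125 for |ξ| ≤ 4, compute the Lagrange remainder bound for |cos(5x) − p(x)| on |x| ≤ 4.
80000/3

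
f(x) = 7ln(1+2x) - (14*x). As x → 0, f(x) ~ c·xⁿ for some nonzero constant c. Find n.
2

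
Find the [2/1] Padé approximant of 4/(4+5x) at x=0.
1/(5*x/4 + 1)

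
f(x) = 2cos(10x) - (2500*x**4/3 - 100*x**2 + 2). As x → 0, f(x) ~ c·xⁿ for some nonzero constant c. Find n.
6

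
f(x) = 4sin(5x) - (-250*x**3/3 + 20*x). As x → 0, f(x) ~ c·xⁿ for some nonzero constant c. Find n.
5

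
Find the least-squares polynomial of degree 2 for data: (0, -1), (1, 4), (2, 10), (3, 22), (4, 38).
-3/5 + (8/5)x + (2)x²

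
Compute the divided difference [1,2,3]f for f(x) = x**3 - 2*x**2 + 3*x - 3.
4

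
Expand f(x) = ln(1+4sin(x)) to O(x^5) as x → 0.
4*x - 8*x**2 + 62*x**3/3 - 184*x**4/3 + O(x**5)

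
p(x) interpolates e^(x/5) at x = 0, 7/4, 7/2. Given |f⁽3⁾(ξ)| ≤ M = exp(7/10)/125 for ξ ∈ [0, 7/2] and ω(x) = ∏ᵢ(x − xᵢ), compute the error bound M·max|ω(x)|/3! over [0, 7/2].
343*sqrt(3)*exp(7/10)/216000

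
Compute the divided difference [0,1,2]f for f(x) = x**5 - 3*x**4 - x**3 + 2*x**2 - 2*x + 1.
-7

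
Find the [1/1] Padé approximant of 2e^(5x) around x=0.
(5*x + 2)/(1 - 5*x/2)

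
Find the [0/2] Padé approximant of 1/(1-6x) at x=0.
1/(1 - 6*x)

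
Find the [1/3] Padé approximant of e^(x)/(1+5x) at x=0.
(19*x/56 + 1)/(271*x**3/336 - 22*x**2/7 + 243*x/56 + 1)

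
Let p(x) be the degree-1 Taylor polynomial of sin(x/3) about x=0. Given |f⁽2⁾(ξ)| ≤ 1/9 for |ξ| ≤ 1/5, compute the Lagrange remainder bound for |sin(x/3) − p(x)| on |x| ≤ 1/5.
1/450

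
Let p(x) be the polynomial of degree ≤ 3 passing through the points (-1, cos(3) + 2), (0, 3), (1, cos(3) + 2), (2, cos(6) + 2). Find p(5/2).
35*cos(6)/16 - 5*cos(3)/2 + 53/16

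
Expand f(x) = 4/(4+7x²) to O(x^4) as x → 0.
1 - 7*x**2/4 + O(x**4)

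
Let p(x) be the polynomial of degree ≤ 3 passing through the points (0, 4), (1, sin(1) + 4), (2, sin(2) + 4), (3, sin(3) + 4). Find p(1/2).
-5*sin(2)/16 + sin(3)/16 + 15*sin(1)/16 + 4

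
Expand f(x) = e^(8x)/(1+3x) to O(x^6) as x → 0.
1 + 5*x + 17*x**2 + 103*x**3/3 + 203*x**4/3 + 1051*x**5/15 + O(x**6)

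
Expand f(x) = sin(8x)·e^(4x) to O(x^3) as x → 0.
8*x + 32*x**2 + O(x**3)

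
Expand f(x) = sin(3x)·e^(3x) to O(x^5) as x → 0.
3*x + 9*x**2 + 9*x**3 + O(x**5)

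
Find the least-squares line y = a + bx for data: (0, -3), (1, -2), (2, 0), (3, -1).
a = -27/10, b = 4/5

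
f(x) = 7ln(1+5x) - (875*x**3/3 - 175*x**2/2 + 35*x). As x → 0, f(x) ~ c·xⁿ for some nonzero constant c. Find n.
4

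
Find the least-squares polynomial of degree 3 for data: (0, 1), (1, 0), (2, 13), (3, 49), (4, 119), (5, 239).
16/21 + (-134/63)x + (1/12)x² + (71/36)x³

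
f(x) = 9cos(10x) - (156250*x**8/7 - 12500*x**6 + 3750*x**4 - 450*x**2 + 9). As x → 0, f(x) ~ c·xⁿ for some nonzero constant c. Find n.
10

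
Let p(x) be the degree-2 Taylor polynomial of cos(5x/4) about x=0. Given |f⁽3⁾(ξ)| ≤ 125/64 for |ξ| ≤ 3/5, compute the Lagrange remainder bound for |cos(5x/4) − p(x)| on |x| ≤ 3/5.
9/128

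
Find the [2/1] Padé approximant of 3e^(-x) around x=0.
(x**2/2 - 2*x + 3)/(x/3 + 1)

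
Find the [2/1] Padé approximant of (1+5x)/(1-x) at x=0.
(5*x + 1)/(1 - x)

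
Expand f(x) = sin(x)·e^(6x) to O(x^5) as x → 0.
x + 6*x**2 + 107*x**3/6 + 35*x**4 + O(x**5)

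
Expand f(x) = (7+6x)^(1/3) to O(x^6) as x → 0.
7**(1/3) + 2*7**(1/3)*x/7 - 4*7**(1/3)*x**2/49 + 40*7**(1/3)*x**3/1029 - 160*7**(1/3)*x**4/7203 + 704*7**(1/3)*x**5/50421 + O(x**6)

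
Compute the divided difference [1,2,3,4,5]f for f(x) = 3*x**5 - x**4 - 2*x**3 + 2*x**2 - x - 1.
44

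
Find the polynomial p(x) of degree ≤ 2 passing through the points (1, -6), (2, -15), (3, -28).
-2*x**2 - 3*x - 1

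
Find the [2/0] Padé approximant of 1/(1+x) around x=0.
x**2 - x + 1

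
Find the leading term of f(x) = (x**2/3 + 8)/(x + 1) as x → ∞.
x/3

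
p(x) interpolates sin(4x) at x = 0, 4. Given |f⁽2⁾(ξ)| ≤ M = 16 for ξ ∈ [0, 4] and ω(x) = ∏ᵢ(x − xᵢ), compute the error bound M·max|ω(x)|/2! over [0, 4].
32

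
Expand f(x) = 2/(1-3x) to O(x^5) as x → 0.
2 + 6*x + 18*x**2 + 54*x**3 + 162*x**4 + O(x**5)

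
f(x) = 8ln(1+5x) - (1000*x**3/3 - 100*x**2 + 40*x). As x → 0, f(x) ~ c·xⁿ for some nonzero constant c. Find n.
4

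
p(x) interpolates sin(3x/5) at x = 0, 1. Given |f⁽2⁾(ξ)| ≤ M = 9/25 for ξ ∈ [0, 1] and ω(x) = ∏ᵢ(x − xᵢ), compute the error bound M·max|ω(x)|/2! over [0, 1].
9/200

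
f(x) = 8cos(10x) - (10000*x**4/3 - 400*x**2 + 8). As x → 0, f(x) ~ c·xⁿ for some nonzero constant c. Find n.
6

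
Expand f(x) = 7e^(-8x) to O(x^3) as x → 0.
7 - 56*x + 224*x**2 + O(x**3)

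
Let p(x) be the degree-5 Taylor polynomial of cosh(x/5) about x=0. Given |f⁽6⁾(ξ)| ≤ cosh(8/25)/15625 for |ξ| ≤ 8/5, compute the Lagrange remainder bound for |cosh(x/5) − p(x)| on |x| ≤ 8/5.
16384*cosh(8/25)/10986328125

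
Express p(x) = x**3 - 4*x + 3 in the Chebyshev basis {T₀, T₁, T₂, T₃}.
(3)T₀ + (-13/4)T₁ + (1/4)T₃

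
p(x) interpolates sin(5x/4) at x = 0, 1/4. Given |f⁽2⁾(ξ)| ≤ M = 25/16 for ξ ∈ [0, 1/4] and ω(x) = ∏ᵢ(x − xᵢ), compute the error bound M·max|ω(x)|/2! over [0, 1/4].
25/2048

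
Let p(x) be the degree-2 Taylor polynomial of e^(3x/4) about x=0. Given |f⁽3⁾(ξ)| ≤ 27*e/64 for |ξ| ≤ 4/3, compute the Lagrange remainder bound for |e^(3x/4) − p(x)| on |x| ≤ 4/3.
e/6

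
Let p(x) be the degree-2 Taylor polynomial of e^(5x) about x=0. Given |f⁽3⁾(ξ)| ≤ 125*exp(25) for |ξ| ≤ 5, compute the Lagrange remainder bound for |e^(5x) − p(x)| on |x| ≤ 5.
15625*exp(25)/6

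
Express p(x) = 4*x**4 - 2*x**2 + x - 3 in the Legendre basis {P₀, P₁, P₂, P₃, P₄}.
(-43/15)P₀ + P₁ + (20/21)P₂ + (32/35)P₄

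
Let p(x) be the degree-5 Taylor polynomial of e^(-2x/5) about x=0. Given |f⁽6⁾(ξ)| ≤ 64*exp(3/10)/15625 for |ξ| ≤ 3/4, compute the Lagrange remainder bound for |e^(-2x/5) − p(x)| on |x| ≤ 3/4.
81*exp(3/10)/80000000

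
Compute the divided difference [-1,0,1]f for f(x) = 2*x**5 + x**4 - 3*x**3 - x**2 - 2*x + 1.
0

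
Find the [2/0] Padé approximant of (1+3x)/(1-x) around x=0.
4*x**2 + 4*x + 1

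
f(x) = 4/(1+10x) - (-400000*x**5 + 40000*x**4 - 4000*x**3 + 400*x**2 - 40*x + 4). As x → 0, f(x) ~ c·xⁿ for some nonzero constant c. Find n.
6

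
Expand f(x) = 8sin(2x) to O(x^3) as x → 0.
16*x + O(x**3)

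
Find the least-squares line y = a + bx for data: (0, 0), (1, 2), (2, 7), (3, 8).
a = -1/10, b = 29/10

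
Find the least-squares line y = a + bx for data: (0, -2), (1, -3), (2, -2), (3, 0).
a = -14/5, b = 7/10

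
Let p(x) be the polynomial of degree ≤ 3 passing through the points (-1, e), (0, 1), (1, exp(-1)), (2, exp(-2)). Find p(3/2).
((-5 + e)*exp(2) + 5 + 15*e)*exp(-2)/16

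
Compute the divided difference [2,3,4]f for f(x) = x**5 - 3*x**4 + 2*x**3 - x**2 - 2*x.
137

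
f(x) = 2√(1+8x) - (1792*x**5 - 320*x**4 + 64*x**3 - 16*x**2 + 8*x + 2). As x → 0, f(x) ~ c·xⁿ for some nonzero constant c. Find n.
6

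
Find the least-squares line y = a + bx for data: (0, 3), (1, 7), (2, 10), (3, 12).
a = 7/2, b = 3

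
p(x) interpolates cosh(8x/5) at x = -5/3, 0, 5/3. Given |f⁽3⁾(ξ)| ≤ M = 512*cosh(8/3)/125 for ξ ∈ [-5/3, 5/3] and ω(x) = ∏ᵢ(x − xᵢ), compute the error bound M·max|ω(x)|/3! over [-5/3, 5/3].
512*sqrt(3)*cosh(8/3)/729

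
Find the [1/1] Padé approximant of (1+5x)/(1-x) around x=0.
(5*x + 1)/(1 - x)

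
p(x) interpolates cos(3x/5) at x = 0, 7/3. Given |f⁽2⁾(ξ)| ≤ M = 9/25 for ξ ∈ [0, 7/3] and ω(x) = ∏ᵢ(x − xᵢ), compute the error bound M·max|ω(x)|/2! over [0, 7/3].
49/200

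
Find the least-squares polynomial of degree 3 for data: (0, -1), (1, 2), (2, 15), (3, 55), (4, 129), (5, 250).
-50/63 + (-169/378)x + (37/63)x² + (103/54)x³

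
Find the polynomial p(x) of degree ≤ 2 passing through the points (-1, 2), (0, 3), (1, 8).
2*x**2 + 3*x + 3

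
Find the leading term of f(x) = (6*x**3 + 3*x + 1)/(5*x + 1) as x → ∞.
6*x**2/5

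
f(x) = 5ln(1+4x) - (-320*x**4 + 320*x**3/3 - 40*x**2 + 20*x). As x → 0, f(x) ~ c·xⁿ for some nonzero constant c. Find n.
5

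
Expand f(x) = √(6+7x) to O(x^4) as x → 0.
sqrt(6) + 7*sqrt(6)*x/12 - 49*sqrt(6)*x**2/288 + 343*sqrt(6)*x**3/3456 + O(x**4)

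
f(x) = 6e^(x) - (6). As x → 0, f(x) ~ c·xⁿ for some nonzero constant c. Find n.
1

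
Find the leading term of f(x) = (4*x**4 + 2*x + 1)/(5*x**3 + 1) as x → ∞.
4*x/5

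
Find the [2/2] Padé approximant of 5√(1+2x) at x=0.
(25*x**2/4 + 25*x/2 + 5)/(x**2/4 + 3*x/2 + 1)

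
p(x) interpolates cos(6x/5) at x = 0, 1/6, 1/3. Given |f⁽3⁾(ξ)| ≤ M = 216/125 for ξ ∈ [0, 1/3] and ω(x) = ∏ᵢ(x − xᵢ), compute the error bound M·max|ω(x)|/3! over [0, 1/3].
sqrt(3)/3375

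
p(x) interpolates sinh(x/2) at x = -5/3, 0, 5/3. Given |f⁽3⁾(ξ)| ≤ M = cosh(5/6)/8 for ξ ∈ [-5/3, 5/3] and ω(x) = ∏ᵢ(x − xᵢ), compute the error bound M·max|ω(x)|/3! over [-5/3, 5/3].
125*sqrt(3)*cosh(5/6)/5832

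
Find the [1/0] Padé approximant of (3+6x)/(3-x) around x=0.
7*x/3 + 1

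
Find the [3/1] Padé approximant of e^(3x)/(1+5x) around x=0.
(5679*x**3/1088 + 1197*x**2/272 + 1659*x/544 + 1)/(2747*x/544 + 1)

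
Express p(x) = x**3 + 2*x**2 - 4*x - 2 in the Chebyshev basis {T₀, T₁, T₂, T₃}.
-T₀ + (-13/4)T₁ + T₂ + (1/4)T₃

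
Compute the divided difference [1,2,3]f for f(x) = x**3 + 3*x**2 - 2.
9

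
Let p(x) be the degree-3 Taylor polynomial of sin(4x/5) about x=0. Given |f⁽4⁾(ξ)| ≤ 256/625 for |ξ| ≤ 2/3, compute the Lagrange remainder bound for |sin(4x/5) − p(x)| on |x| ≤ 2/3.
512/151875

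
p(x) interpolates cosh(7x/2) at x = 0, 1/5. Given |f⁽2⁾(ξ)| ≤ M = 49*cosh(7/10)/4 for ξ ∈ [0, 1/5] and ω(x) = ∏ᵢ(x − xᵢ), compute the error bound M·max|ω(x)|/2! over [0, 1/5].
49*cosh(7/10)/800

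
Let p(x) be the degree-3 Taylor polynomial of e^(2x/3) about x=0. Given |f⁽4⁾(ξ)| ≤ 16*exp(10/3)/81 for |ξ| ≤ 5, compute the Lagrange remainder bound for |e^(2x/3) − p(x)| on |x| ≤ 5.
1250*exp(10/3)/243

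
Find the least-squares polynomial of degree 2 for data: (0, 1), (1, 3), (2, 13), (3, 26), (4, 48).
33/35 + (-41/70)x + (43/14)x²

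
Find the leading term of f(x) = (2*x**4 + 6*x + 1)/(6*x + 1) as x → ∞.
x**3/3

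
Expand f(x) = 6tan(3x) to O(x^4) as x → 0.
18*x + 54*x**3 + O(x**4)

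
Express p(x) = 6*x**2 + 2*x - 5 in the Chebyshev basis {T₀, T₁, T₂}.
(-2)T₀ + (2)T₁ + (3)T₂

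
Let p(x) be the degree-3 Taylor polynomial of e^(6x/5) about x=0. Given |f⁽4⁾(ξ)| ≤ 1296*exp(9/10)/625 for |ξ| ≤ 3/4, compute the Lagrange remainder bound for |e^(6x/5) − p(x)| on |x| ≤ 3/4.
2187*exp(9/10)/80000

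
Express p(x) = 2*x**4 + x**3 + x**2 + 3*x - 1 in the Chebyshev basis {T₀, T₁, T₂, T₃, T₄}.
(1/4)T₀ + (15/4)T₁ + (3/2)T₂ + (1/4)T₃ + (1/4)T₄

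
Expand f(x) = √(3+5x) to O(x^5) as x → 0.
sqrt(3) + 5*sqrt(3)*x/6 - 25*sqrt(3)*x**2/72 + 125*sqrt(3)*x**3/432 - 3125*sqrt(3)*x**4/10368 + O(x**5)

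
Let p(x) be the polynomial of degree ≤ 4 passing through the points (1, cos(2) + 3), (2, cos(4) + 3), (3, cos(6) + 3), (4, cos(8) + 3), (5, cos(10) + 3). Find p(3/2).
35*cos(4)/32 - 35*cos(6)/64 + 35*cos(2)/128 + 7*cos(8)/32 - 5*cos(10)/128 + 3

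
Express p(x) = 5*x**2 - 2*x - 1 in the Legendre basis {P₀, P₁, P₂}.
(2/3)P₀ + (-2)P₁ + (10/3)P₂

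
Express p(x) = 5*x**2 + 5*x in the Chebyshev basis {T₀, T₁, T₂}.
(5/2)T₀ + (5)T₁ + (5/2)T₂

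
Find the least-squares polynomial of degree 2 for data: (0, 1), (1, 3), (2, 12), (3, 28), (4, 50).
32/35 + (-79/70)x + (47/14)x²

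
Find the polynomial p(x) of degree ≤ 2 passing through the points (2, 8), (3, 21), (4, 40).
3*x**2 - 2*x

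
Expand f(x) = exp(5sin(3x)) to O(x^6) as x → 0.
1 + 15*x + 225*x**2/2 + 540*x**3 + 14175*x**4/8 + 3807*x**5 + O(x**6)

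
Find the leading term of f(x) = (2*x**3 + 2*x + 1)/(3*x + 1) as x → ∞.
2*x**2/3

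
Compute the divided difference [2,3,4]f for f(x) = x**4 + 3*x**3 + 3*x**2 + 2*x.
85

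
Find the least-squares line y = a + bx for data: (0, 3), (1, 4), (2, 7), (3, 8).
a = 14/5, b = 9/5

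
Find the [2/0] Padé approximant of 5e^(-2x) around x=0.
10*x**2 - 10*x + 5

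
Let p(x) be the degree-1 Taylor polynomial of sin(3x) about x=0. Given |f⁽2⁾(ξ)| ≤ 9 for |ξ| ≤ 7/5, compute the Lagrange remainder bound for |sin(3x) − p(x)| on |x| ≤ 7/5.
441/50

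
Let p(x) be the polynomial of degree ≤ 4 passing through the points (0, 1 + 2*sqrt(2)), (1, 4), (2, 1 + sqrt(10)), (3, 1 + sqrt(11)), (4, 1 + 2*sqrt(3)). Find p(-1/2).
-283/32 - 45*sqrt(11)/32 + 35*sqrt(3)/64 + 315*sqrt(2)/64 + 189*sqrt(10)/64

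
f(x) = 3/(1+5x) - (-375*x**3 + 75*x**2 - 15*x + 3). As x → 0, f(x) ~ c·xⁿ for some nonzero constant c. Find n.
4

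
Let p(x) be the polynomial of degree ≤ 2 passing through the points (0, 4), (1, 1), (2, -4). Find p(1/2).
11/4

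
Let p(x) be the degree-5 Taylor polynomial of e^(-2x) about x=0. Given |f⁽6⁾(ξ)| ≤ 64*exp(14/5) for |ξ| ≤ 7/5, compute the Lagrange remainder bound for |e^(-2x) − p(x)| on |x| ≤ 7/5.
470596*exp(14/5)/703125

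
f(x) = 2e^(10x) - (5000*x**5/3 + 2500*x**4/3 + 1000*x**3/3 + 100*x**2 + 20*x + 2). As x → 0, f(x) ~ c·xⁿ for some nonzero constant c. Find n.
6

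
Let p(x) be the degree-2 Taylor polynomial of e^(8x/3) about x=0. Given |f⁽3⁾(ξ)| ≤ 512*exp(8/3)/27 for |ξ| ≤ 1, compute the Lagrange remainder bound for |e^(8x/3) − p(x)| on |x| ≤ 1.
256*exp(8/3)/81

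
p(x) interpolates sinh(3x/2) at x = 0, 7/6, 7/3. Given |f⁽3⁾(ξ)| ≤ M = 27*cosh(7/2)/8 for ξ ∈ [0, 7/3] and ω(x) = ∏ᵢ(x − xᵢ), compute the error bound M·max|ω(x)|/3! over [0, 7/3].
343*sqrt(3)*cosh(7/2)/1728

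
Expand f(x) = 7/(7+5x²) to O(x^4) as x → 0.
1 - 5*x**2/7 + O(x**4)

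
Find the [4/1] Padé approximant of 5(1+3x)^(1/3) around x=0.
(5*x**4/3 - 8*x**3/3 + 6*x**2 + 16*x + 5)/(11*x/5 + 1)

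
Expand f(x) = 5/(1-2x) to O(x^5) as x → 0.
5 + 10*x + 20*x**2 + 40*x**3 + 80*x**4 + O(x**5)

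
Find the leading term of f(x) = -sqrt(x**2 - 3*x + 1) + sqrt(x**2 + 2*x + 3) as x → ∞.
5/2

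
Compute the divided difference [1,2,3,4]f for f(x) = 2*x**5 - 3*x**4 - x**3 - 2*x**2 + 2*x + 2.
99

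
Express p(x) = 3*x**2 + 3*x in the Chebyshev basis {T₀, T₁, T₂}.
(3/2)T₀ + (3)T₁ + (3/2)T₂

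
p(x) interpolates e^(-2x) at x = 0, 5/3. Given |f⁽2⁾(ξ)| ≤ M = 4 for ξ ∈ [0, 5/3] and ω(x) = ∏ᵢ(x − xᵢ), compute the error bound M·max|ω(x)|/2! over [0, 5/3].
25/18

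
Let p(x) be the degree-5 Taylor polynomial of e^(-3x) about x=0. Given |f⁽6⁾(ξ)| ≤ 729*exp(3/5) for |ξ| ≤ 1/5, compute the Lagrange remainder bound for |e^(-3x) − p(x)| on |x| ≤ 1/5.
81*exp(3/5)/1250000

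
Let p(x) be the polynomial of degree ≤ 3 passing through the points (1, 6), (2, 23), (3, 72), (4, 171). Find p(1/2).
31/8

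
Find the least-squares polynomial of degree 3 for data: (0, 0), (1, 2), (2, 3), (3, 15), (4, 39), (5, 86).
5/42 + (781/252)x + (-121/42)x² + (41/36)x³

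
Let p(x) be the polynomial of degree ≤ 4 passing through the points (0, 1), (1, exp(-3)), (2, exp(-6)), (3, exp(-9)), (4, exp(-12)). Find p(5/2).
(-20*exp(9) - 5 + 60*exp(3) + 90*exp(6) + 3*exp(12))*exp(-12)/128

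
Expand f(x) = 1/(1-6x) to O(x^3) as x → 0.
1 + 6*x + 36*x**2 + O(x**3)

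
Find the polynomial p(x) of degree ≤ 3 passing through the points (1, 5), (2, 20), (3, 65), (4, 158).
3*x**3 - 3*x**2 + 3*x + 2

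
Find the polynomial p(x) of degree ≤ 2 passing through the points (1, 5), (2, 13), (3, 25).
2*x**2 + 2*x + 1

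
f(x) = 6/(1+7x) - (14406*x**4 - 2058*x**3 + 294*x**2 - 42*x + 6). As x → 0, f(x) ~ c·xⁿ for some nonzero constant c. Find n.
5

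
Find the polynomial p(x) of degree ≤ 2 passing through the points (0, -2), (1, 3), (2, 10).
x**2 + 4*x - 2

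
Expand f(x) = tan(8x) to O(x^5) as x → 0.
8*x + 512*x**3/3 + O(x**5)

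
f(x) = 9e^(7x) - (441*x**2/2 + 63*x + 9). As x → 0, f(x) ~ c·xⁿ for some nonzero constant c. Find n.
3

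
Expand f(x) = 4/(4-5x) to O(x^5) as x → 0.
1 + 5*x/4 + 25*x**2/16 + 125*x**3/64 + 625*x**4/256 + O(x**5)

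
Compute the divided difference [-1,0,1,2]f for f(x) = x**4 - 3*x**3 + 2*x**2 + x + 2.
-1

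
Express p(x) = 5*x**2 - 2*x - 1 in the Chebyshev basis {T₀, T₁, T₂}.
(3/2)T₀ + (-2)T₁ + (5/2)T₂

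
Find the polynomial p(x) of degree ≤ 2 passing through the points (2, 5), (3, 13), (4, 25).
2*x**2 - 2*x + 1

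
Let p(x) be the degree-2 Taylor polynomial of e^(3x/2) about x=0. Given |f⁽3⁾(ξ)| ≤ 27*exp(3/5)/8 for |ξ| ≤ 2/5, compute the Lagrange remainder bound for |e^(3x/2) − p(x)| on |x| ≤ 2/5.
9*exp(3/5)/250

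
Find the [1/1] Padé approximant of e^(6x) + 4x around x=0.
(41*x/5 + 1)/(1 - 9*x/5)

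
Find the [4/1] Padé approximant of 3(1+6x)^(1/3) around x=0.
(16*x**4 - 64*x**3/5 + 72*x**2/5 + 96*x/5 + 3)/(22*x/5 + 1)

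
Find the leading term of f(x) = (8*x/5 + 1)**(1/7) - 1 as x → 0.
8*x/35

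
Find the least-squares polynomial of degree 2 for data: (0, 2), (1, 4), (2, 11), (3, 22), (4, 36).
9/5 + (3/5)x + (2)x²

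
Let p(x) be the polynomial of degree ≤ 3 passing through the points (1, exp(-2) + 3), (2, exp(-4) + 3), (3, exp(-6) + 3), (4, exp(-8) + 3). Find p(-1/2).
(-189*exp(4) - 35 + 135*exp(2) + 105*exp(6) + 48*exp(8))*exp(-8)/16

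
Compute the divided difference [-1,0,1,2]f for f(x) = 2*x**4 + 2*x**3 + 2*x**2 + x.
6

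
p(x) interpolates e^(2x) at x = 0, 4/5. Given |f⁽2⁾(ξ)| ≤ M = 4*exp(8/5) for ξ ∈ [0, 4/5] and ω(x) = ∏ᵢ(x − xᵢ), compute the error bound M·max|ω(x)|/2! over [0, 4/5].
8*exp(8/5)/25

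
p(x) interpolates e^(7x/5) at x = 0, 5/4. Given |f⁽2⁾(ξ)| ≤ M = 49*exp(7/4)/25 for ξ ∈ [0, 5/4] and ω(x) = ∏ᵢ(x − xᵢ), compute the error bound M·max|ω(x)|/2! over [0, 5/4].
49*exp(7/4)/128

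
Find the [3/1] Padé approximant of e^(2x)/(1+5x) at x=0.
(1106*x**3/753 + 496*x**2/251 + 504*x/251 + 1)/(1257*x/251 + 1)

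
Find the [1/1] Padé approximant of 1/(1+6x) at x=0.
1/(6*x + 1)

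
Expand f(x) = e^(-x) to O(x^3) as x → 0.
1 - x + x**2/2 + O(x**3)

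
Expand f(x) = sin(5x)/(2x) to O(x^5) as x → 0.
5/2 - 125*x**2/12 + 625*x**4/48 + O(x**5)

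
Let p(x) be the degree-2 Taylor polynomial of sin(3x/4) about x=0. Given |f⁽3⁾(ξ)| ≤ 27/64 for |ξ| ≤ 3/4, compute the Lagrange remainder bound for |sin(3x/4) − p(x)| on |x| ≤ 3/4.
243/8192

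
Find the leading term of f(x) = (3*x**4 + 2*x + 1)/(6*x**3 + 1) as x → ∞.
x/2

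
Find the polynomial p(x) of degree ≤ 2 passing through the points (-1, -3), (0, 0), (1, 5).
x**2 + 4*x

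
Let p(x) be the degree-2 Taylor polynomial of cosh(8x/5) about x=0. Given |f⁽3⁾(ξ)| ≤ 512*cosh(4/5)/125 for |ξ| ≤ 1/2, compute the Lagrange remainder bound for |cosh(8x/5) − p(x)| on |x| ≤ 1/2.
32*cosh(4/5)/375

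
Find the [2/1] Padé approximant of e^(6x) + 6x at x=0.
(-6*x**2 + 10*x + 1)/(1 - 2*x)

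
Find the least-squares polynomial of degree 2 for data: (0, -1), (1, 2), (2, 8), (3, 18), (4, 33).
-4/5 + (2/5)x + (2)x²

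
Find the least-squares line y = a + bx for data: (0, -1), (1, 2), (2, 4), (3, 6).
a = -7/10, b = 23/10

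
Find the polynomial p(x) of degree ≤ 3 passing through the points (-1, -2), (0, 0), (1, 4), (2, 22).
2*x**3 + x**2 + x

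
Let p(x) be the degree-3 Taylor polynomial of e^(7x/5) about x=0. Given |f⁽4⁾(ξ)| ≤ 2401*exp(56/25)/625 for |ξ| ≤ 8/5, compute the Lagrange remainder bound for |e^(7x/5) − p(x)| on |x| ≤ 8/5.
1229312*exp(56/25)/1171875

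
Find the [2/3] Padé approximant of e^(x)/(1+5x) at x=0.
(461*x**2/5420 + 682*x/1355 + 1)/(1661*x**3/4065 - 13017*x**2/5420 + 6102*x/1355 + 1)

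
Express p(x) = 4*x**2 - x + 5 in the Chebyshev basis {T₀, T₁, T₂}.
(7)T₀ - T₁ + (2)T₂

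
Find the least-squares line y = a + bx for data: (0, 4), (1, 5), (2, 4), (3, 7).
a = 19/5, b = 4/5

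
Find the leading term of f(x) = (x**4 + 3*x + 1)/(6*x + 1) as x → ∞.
x**3/6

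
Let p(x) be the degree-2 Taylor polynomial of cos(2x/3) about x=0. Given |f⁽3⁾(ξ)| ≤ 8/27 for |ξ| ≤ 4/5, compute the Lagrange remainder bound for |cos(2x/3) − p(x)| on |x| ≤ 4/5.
256/10125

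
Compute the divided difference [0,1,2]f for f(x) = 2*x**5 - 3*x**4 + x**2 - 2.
10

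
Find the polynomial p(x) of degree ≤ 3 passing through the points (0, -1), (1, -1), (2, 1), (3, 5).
x**2 - x - 1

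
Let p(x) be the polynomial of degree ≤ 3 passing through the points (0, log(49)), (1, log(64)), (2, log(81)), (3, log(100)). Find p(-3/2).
log(538611877086141384090327861*5**(5/8)*6**(3/4)*7**(1/8)/236118324143482260684800000)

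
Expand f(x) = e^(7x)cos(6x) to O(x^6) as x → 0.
1 + 7*x + 13*x**2/2 - 413*x**3/6 - 6887*x**4/24 - 61313*x**5/120 + O(x**6)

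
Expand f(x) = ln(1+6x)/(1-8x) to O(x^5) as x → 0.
6*x + 30*x**2 + 312*x**3 + 2172*x**4 + O(x**5)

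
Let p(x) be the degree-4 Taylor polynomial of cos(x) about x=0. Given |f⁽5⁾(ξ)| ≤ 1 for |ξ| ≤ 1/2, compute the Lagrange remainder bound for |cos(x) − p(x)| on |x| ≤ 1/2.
1/3840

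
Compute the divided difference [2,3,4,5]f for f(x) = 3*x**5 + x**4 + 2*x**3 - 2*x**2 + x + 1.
391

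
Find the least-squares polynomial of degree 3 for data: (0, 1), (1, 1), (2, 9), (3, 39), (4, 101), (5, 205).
73/63 + (-335/189)x + (-47/63)x² + (50/27)x³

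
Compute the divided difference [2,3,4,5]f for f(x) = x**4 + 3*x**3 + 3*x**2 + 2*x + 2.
17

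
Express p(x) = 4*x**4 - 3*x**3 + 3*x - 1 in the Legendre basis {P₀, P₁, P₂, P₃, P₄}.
(-1/5)P₀ + (6/5)P₁ + (16/7)P₂ + (-6/5)P₃ + (32/35)P₄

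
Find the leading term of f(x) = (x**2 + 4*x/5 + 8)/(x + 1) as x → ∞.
x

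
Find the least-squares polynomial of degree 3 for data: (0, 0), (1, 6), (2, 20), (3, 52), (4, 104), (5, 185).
2/21 + (349/126)x + (143/84)x² + (37/36)x³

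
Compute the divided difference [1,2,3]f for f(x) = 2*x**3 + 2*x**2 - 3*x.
14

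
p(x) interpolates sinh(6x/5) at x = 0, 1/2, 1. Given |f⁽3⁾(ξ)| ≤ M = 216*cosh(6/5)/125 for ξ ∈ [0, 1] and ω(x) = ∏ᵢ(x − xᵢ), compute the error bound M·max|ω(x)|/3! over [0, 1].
sqrt(3)*cosh(6/5)/125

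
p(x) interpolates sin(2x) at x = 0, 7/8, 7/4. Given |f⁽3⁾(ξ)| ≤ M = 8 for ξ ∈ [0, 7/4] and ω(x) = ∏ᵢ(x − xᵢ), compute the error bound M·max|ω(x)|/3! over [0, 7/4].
343*sqrt(3)/1728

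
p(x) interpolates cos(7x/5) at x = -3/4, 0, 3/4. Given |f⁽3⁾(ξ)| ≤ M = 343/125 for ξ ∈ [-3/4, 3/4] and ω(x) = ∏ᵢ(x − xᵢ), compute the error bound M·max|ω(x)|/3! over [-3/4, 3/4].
343*sqrt(3)/8000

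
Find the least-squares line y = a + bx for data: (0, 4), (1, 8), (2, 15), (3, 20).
a = 7/2, b = 11/2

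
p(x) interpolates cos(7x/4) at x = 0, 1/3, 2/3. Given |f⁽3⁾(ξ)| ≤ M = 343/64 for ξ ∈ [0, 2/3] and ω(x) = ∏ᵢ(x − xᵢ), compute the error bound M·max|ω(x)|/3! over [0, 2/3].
343*sqrt(3)/46656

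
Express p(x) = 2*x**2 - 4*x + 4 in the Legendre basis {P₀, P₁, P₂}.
(14/3)P₀ + (-4)P₁ + (4/3)P₂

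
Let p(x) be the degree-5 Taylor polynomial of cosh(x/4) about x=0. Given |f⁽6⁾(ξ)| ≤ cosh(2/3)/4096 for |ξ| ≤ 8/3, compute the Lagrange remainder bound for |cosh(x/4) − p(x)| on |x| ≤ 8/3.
4*cosh(2/3)/32805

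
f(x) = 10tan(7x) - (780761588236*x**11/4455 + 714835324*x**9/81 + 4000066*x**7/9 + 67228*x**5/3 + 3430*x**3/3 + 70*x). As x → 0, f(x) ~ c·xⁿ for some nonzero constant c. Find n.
13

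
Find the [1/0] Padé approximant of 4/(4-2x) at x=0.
x/2 + 1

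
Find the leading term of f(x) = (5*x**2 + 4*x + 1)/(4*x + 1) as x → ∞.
5*x/4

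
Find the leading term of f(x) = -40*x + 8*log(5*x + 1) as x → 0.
-100*x**2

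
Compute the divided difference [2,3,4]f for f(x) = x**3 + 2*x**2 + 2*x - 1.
11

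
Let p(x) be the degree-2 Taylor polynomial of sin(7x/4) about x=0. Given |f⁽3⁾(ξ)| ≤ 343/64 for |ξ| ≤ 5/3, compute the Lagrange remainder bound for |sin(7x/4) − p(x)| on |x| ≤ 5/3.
42875/10368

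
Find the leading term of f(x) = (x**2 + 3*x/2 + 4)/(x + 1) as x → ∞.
x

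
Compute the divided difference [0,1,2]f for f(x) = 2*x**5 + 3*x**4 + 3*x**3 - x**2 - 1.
59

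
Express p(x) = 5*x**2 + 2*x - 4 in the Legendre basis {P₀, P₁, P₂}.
(-7/3)P₀ + (2)P₁ + (10/3)P₂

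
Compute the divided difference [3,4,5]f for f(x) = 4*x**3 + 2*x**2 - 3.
50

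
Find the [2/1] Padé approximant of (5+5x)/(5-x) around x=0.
(x + 1)/(1 - x/5)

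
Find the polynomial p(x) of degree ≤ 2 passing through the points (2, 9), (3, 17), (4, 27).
x**2 + 3*x - 1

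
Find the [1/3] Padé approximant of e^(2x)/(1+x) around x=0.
(x + 1)/(2*x**3/3 - x**2 + 1)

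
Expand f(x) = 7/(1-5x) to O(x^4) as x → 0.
7 + 35*x + 175*x**2 + 875*x**3 + O(x**4)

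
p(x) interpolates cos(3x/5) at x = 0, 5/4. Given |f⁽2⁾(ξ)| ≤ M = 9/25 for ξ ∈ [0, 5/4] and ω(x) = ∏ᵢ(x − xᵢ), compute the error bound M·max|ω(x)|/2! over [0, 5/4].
9/128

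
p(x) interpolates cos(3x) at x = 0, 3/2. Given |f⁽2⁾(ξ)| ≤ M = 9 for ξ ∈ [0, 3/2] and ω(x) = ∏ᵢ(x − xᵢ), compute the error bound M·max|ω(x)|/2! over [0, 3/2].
81/32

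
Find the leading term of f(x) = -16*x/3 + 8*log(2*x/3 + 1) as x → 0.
-16*x**2/9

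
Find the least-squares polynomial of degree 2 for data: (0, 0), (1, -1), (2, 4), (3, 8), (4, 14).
-19/35 + (-1/70)x + (13/14)x²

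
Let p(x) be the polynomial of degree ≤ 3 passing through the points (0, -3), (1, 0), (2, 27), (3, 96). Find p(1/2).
-27/8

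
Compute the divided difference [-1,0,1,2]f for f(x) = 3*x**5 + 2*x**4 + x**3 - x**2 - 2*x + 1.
20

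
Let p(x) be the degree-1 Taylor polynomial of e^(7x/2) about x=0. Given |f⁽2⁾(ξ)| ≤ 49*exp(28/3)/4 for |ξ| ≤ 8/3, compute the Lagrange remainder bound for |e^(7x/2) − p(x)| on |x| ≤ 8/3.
392*exp(28/3)/9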